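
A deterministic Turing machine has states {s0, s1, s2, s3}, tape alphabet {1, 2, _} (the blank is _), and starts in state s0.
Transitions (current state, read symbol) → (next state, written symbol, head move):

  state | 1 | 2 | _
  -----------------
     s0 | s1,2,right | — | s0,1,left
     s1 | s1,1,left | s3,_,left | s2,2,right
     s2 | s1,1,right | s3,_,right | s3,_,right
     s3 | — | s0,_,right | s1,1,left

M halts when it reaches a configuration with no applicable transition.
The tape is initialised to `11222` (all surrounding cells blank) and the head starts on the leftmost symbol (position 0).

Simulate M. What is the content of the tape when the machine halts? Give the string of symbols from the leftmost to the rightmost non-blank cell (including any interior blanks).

2121_22

s0 | __[1]1222   read 1 → write 2, move right, go to s1
s1 | __2[1]222   read 1 → write 1, move left, go to s1
s1 | __[2]1222   read 2 → write _, move left, go to s3
s3 | _[_]_1222   read _ → write 1, move left, go to s1
s1 | [_]1_1222   read _ → write 2, move right, go to s2
s2 | 2[1]_1222   read 1 → write 1, move right, go to s1
s1 | 21[_]1222   read _ → write 2, move right, go to s2
s2 | 212[1]222   read 1 → write 1, move right, go to s1
s1 | 2121[2]22   read 2 → write _, move left, go to s3
s3 | 212[1]_22
The non-blank tape span at halt is 2121_22.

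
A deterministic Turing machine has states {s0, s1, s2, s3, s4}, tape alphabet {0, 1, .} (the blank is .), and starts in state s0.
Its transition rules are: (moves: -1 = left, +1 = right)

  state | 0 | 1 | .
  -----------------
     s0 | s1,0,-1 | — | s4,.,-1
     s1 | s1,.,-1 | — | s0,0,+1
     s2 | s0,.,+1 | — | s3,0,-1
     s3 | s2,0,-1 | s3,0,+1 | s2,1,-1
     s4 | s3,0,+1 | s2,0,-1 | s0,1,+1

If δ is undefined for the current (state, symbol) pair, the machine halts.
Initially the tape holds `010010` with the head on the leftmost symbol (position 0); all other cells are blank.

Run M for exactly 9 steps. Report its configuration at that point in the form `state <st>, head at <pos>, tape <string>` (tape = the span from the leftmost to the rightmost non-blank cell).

state s0, head at -1, tape 1010010

s0 | ..[0]10010   read 0 → write 0, move -1, go to s1
s1 | .[.]010010   read . → write 0, move +1, go to s0
s0 | .0[0]10010   read 0 → write 0, move -1, go to s1
s1 | .[0]010010   read 0 → write ., move -1, go to s1
s1 | [.].010010   read . → write 0, move +1, go to s0
s0 | 0[.]010010   read . → write ., move -1, go to s4
s4 | [0].010010   read 0 → write 0, move +1, go to s3
s3 | 0[.]010010   read . → write 1, move -1, go to s2
s2 | [0]1010010   read 0 → write ., move +1, go to s0
s0 | .[1]010010
After 9 steps: state s0, head at -1, tape 1010010.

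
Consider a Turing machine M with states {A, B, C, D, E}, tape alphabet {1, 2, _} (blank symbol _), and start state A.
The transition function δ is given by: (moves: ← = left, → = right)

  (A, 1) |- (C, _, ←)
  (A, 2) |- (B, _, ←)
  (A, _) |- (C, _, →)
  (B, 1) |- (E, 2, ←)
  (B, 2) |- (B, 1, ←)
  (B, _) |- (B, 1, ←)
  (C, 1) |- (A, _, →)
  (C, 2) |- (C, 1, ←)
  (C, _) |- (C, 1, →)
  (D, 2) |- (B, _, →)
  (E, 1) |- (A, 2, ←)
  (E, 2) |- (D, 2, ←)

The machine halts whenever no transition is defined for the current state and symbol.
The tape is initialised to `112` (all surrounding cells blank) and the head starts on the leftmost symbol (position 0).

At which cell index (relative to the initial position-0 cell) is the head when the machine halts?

-3

A | ___[1]12   read 1 → write _, move ←, go to C
C | __[_]_12   read _ → write 1, move →, go to C
C | __1[_]12   read _ → write 1, move →, go to C
C | __11[1]2   read 1 → write _, move →, go to A
A | __11_[2]   read 2 → write _, move ←, go to B
B | __11[_]_   read _ → write 1, move ←, go to B
B | __1[1]1_   read 1 → write 2, move ←, go to E
E | __[1]21_   read 1 → write 2, move ←, go to A
A | _[_]221_   read _ → write _, move →, go to C
C | __[2]21_   read 2 → write 1, move ←, go to C
C | _[_]121_   read _ → write 1, move →, go to C
C | _1[1]21_   read 1 → write _, move →, go to A
A | _1_[2]1_   read 2 → write _, move ←, go to B
B | _1[_]_1_   read _ → write 1, move ←, go to B
B | _[1]1_1_   read 1 → write 2, move ←, go to E
E | [_]21_1_
At halt the head is at cell -3.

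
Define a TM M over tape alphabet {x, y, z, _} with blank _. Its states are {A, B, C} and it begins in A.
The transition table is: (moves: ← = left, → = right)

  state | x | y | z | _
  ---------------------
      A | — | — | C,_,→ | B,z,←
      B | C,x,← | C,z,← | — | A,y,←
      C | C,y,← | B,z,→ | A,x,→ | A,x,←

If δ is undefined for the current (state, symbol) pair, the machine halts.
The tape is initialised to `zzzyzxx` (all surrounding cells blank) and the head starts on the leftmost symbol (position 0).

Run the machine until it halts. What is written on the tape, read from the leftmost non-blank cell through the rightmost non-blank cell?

state=A head=0 tape=[z]zzyzxx   (A,z)→(C,_,→)
state=C head=1 tape=_[z]zyzxx   (C,z)→(A,x,→)
state=A head=2 tape=_x[z]yzxx   (A,z)→(C,_,→)
state=C head=3 tape=_x_[y]zxx   (C,y)→(B,z,→)
state=B head=4 tape=_x_z[z]xx
The non-blank tape span at halt is x_zzxx.

x_zzxx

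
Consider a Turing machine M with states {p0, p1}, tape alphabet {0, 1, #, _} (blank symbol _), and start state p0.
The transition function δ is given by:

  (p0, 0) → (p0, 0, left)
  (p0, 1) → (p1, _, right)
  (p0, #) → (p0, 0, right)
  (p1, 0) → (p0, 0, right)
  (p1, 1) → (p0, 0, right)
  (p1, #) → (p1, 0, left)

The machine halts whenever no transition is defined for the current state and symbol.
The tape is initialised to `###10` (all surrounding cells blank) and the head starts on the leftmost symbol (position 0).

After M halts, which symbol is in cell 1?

p0 | [#]##10_   read # → write 0, move right, go to p0
p0 | 0[#]#10_   read # → write 0, move right, go to p0
p0 | 00[#]10_   read # → write 0, move right, go to p0
p0 | 000[1]0_   read 1 → write _, move right, go to p1
p1 | 000_[0]_   read 0 → write 0, move right, go to p0
p0 | 000_0[_]
Cell 1 holds 0 when M halts.

0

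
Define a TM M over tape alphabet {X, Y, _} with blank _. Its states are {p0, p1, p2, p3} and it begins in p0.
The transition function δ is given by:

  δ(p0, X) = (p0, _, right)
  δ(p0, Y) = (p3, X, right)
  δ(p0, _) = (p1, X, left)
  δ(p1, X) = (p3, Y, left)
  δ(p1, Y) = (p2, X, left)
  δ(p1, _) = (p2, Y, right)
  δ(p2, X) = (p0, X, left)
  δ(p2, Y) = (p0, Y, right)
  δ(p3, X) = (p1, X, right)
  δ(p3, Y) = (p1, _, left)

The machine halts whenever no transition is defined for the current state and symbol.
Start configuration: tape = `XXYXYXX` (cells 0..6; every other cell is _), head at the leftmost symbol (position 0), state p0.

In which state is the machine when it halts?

p2

p0 | [X]XYXYXX___   read X → write _, move right, go to p0
p0 | _[X]YXYXX___   read X → write _, move right, go to p0
p0 | __[Y]XYXX___   read Y → write X, move right, go to p3
p3 | __X[X]YXX___   read X → write X, move right, go to p1
p1 | __XX[Y]XX___   read Y → write X, move left, go to p2
p2 | __X[X]XXX___   read X → write X, move left, go to p0
p0 | __[X]XXXX___   read X → write _, move right, go to p0
p0 | ___[X]XXX___   read X → write _, move right, go to p0
p0 | ____[X]XX___   read X → write _, move right, go to p0
p0 | _____[X]X___   read X → write _, move right, go to p0
p0 | ______[X]___   read X → write _, move right, go to p0
p0 | _______[_]__   read _ → write X, move left, go to p1
p1 | ______[_]X__   read _ → write Y, move right, go to p2
p2 | ______Y[X]__   read X → write X, move left, go to p0
p0 | ______[Y]X__   read Y → write X, move right, go to p3
p3 | ______X[X]__   read X → write X, move right, go to p1
p1 | ______XX[_]_   read _ → write Y, move right, go to p2
p2 | ______XXY[_]
No transition is defined for (p2, _); M halts in state p2.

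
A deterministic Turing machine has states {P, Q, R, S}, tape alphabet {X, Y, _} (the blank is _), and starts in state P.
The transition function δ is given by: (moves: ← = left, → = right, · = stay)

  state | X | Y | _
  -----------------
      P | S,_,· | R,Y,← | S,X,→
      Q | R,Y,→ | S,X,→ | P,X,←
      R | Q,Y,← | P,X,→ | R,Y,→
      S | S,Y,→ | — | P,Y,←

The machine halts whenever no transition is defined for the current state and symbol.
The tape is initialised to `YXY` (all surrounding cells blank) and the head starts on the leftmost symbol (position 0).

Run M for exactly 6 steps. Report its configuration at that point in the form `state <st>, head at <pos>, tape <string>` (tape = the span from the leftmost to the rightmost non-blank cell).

state S, head at 0, tape Y_YY

P | _[Y]XY   read Y → write Y, move ←, go to R
R | [_]YXY   read _ → write Y, move →, go to R
R | Y[Y]XY   read Y → write X, move →, go to P
P | YX[X]Y   read X → write _, move ·, go to S
S | YX[_]Y   read _ → write Y, move ←, go to P
P | Y[X]YY   read X → write _, move ·, go to S
S | Y[_]YY
After 6 steps: state S, head at 0, tape Y_YY.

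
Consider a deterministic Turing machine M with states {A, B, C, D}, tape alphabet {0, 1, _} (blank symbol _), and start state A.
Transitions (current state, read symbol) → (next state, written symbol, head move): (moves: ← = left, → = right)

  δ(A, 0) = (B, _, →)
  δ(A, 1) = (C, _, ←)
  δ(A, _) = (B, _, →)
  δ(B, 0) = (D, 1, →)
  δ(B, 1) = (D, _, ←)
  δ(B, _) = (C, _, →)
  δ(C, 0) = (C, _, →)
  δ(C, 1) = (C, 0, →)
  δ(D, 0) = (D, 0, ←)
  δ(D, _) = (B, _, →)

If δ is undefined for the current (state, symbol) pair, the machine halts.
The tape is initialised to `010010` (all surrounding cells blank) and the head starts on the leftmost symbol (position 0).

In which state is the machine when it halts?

C

state=A head=0 tape=[0]10010_   (A,0)→(B,_,→)
state=B head=1 tape=_[1]0010_   (B,1)→(D,_,←)
state=D head=0 tape=[_]_0010_   (D,_)→(B,_,→)
state=B head=1 tape=_[_]0010_   (B,_)→(C,_,→)
state=C head=2 tape=__[0]010_   (C,0)→(C,_,→)
state=C head=3 tape=___[0]10_   (C,0)→(C,_,→)
state=C head=4 tape=____[1]0_   (C,1)→(C,0,→)
state=C head=5 tape=____0[0]_   (C,0)→(C,_,→)
state=C head=6 tape=____0_[_]
No transition is defined for (C, _); M halts in state C.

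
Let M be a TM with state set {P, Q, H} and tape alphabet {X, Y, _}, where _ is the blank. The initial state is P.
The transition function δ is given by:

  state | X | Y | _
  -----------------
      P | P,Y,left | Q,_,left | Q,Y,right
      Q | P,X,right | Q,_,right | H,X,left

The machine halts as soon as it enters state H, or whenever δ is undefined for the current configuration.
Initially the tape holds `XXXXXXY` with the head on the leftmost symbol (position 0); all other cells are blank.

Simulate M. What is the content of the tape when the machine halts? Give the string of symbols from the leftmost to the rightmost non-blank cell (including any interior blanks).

state=P head=0 tape=_[X]XXXXXY_   (P,X)→(P,Y,left)
state=P head=-1 tape=[_]YXXXXXY_   (P,_)→(Q,Y,right)
state=Q head=0 tape=Y[Y]XXXXXY_   (Q,Y)→(Q,_,right)
state=Q head=1 tape=Y_[X]XXXXY_   (Q,X)→(P,X,right)
state=P head=2 tape=Y_X[X]XXXY_   (P,X)→(P,Y,left)
state=P head=1 tape=Y_[X]YXXXY_   (P,X)→(P,Y,left)
state=P head=0 tape=Y[_]YYXXXY_   (P,_)→(Q,Y,right)
state=Q head=1 tape=YY[Y]YXXXY_   (Q,Y)→(Q,_,right)
state=Q head=2 tape=YY_[Y]XXXY_   (Q,Y)→(Q,_,right)
state=Q head=3 tape=YY__[X]XXY_   (Q,X)→(P,X,right)
state=P head=4 tape=YY__X[X]XY_   (P,X)→(P,Y,left)
state=P head=3 tape=YY__[X]YXY_   (P,X)→(P,Y,left)
state=P head=2 tape=YY_[_]YYXY_   (P,_)→(Q,Y,right)
state=Q head=3 tape=YY_Y[Y]YXY_   (Q,Y)→(Q,_,right)
state=Q head=4 tape=YY_Y_[Y]XY_   (Q,Y)→(Q,_,right)
state=Q head=5 tape=YY_Y__[X]Y_   (Q,X)→(P,X,right)
state=P head=6 tape=YY_Y__X[Y]_   (P,Y)→(Q,_,left)
state=Q head=5 tape=YY_Y__[X]__   (Q,X)→(P,X,right)
state=P head=6 tape=YY_Y__X[_]_   (P,_)→(Q,Y,right)
state=Q head=7 tape=YY_Y__XY[_]   (Q,_)→(H,X,left)
state=H head=6 tape=YY_Y__X[Y]X
The non-blank tape span at halt is YY_Y__XYX.

YY_Y__XYX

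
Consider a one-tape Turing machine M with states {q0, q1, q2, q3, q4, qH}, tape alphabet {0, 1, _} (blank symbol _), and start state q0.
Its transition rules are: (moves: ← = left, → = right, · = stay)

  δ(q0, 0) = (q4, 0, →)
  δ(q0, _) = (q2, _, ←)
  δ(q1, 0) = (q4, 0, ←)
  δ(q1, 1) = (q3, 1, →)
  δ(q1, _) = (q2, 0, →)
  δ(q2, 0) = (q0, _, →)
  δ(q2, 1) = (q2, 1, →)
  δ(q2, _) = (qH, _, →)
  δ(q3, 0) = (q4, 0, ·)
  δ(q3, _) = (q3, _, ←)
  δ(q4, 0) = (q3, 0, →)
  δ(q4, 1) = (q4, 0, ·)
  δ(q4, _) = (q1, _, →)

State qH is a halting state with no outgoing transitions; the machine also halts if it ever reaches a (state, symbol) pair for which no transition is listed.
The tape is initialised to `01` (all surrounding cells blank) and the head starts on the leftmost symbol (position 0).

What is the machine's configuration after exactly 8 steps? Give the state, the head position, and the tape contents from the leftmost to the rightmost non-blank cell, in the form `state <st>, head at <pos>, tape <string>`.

state=q0 head=0 tape=[0]1_   (q0,0)→(q4,0,→)
state=q4 head=1 tape=0[1]_   (q4,1)→(q4,0,·)
state=q4 head=1 tape=0[0]_   (q4,0)→(q3,0,→)
state=q3 head=2 tape=00[_]   (q3,_)→(q3,_,←)
state=q3 head=1 tape=0[0]_   (q3,0)→(q4,0,·)
state=q4 head=1 tape=0[0]_   (q4,0)→(q3,0,→)
state=q3 head=2 tape=00[_]   (q3,_)→(q3,_,←)
state=q3 head=1 tape=0[0]_   (q3,0)→(q4,0,·)
state=q4 head=1 tape=0[0]_
After 8 steps: state q4, head at 1, tape 00.

state q4, head at 1, tape 00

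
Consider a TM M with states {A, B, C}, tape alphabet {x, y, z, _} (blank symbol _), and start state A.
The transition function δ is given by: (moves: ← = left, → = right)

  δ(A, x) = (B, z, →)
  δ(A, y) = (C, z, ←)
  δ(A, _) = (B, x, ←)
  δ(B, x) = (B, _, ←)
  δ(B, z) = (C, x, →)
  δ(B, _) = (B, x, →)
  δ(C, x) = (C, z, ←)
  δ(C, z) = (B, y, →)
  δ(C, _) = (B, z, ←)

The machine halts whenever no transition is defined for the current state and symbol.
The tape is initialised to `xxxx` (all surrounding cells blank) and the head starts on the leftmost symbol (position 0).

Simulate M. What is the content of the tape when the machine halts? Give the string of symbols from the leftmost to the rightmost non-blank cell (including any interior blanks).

xxyxyzz

state=A head=0 tape=___[x]xxx   (A,x)→(B,z,→)
state=B head=1 tape=___z[x]xx   (B,x)→(B,_,←)
state=B head=0 tape=___[z]_xx   (B,z)→(C,x,→)
state=C head=1 tape=___x[_]xx   (C,_)→(B,z,←)
state=B head=0 tape=___[x]zxx   (B,x)→(B,_,←)
state=B head=-1 tape=__[_]_zxx   (B,_)→(B,x,→)
state=B head=0 tape=__x[_]zxx   (B,_)→(B,x,→)
state=B head=1 tape=__xx[z]xx   (B,z)→(C,x,→)
state=C head=2 tape=__xxx[x]x   (C,x)→(C,z,←)
state=C head=1 tape=__xx[x]zx   (C,x)→(C,z,←)
state=C head=0 tape=__x[x]zzx   (C,x)→(C,z,←)
state=C head=-1 tape=__[x]zzzx   (C,x)→(C,z,←)
state=C head=-2 tape=_[_]zzzzx   (C,_)→(B,z,←)
state=B head=-3 tape=[_]zzzzzx   (B,_)→(B,x,→)
state=B head=-2 tape=x[z]zzzzx   (B,z)→(C,x,→)
state=C head=-1 tape=xx[z]zzzx   (C,z)→(B,y,→)
state=B head=0 tape=xxy[z]zzx   (B,z)→(C,x,→)
state=C head=1 tape=xxyx[z]zx   (C,z)→(B,y,→)
state=B head=2 tape=xxyxy[z]x   (B,z)→(C,x,→)
state=C head=3 tape=xxyxyx[x]   (C,x)→(C,z,←)
state=C head=2 tape=xxyxy[x]z   (C,x)→(C,z,←)
state=C head=1 tape=xxyx[y]zz
The non-blank tape span at halt is xxyxyzz.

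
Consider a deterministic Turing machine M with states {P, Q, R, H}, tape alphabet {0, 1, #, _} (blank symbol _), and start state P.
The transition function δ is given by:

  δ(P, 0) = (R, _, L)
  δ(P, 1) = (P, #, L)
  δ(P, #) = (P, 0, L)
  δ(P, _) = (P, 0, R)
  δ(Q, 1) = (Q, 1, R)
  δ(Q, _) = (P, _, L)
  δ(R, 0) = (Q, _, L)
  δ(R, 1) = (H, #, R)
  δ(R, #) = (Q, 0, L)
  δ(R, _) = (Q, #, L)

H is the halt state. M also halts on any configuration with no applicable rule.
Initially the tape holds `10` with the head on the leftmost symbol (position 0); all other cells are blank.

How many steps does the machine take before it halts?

state=P head=0 tape=______[1]0   (P,1)→(P,#,L)
state=P head=-1 tape=_____[_]#0   (P,_)→(P,0,R)
state=P head=0 tape=_____0[#]0   (P,#)→(P,0,L)
state=P head=-1 tape=_____[0]00   (P,0)→(R,_,L)
state=R head=-2 tape=____[_]_00   (R,_)→(Q,#,L)
state=Q head=-3 tape=___[_]#_00   (Q,_)→(P,_,L)
state=P head=-4 tape=__[_]_#_00   (P,_)→(P,0,R)
state=P head=-3 tape=__0[_]#_00   (P,_)→(P,0,R)
state=P head=-2 tape=__00[#]_00   (P,#)→(P,0,L)
state=P head=-3 tape=__0[0]0_00   (P,0)→(R,_,L)
state=R head=-4 tape=__[0]_0_00   (R,0)→(Q,_,L)
state=Q head=-5 tape=_[_]__0_00   (Q,_)→(P,_,L)
state=P head=-6 tape=[_]___0_00   (P,_)→(P,0,R)
state=P head=-5 tape=0[_]__0_00   (P,_)→(P,0,R)
state=P head=-4 tape=00[_]_0_00   (P,_)→(P,0,R)
state=P head=-3 tape=000[_]0_00   (P,_)→(P,0,R)
state=P head=-2 tape=0000[0]_00   (P,0)→(R,_,L)
state=R head=-3 tape=000[0]__00   (R,0)→(Q,_,L)
state=Q head=-4 tape=00[0]___00
M halts after 18 transitions.

18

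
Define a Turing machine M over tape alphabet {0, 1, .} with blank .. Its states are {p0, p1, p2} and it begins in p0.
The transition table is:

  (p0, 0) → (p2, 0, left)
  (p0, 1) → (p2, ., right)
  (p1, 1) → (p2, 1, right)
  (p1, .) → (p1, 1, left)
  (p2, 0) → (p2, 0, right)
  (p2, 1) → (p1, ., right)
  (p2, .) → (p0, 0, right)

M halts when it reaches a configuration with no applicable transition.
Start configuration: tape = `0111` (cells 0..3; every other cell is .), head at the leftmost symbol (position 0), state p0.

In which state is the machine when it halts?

p0

p0 | .[0]111...   read 0 → write 0, move left, go to p2
p2 | [.]0111...   read . → write 0, move right, go to p0
p0 | 0[0]111...   read 0 → write 0, move left, go to p2
p2 | [0]0111...   read 0 → write 0, move right, go to p2
p2 | 0[0]111...   read 0 → write 0, move right, go to p2
p2 | 00[1]11...   read 1 → write ., move right, go to p1
p1 | 00.[1]1...   read 1 → write 1, move right, go to p2
p2 | 00.1[1]...   read 1 → write ., move right, go to p1
p1 | 00.1.[.]..   read . → write 1, move left, go to p1
p1 | 00.1[.]1..   read . → write 1, move left, go to p1
p1 | 00.[1]11..   read 1 → write 1, move right, go to p2
p2 | 00.1[1]1..   read 1 → write ., move right, go to p1
p1 | 00.1.[1]..   read 1 → write 1, move right, go to p2
p2 | 00.1.1[.].   read . → write 0, move right, go to p0
p0 | 00.1.10[.]
No transition is defined for (p0, .); M halts in state p0.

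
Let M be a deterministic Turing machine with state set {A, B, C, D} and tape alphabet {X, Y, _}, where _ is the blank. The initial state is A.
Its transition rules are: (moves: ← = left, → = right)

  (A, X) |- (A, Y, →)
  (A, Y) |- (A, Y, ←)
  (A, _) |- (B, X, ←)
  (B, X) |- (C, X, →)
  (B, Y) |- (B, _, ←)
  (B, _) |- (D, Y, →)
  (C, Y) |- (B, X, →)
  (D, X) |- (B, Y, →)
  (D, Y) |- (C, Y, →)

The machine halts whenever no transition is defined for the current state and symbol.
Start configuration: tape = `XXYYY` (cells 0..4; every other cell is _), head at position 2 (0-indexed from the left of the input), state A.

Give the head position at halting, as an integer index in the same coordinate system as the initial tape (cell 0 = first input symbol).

state=A head=2 tape=___XX[Y]YY   (A,Y)→(A,Y,←)
state=A head=1 tape=___X[X]YYY   (A,X)→(A,Y,→)
state=A head=2 tape=___XY[Y]YY   (A,Y)→(A,Y,←)
state=A head=1 tape=___X[Y]YYY   (A,Y)→(A,Y,←)
state=A head=0 tape=___[X]YYYY   (A,X)→(A,Y,→)
state=A head=1 tape=___Y[Y]YYY   (A,Y)→(A,Y,←)
state=A head=0 tape=___[Y]YYYY   (A,Y)→(A,Y,←)
state=A head=-1 tape=__[_]YYYYY   (A,_)→(B,X,←)
state=B head=-2 tape=_[_]XYYYYY   (B,_)→(D,Y,→)
state=D head=-1 tape=_Y[X]YYYYY   (D,X)→(B,Y,→)
state=B head=0 tape=_YY[Y]YYYY   (B,Y)→(B,_,←)
state=B head=-1 tape=_Y[Y]_YYYY   (B,Y)→(B,_,←)
state=B head=-2 tape=_[Y]__YYYY   (B,Y)→(B,_,←)
state=B head=-3 tape=[_]___YYYY   (B,_)→(D,Y,→)
state=D head=-2 tape=Y[_]__YYYY
At halt the head is at cell -2.

-2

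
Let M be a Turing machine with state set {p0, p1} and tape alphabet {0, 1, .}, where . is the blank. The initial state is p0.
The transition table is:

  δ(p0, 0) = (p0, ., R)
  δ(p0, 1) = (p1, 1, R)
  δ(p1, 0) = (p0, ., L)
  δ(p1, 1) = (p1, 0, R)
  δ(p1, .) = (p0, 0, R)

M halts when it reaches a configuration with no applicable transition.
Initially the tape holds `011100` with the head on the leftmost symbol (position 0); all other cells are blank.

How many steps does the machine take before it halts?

p0 | [0]11100   read 0 → write ., move R, go to p0
p0 | .[1]1100   read 1 → write 1, move R, go to p1
p1 | .1[1]100   read 1 → write 0, move R, go to p1
p1 | .10[1]00   read 1 → write 0, move R, go to p1
p1 | .100[0]0   read 0 → write ., move L, go to p0
p0 | .10[0].0   read 0 → write ., move R, go to p0
p0 | .10.[.]0
M halts after 6 transitions.

6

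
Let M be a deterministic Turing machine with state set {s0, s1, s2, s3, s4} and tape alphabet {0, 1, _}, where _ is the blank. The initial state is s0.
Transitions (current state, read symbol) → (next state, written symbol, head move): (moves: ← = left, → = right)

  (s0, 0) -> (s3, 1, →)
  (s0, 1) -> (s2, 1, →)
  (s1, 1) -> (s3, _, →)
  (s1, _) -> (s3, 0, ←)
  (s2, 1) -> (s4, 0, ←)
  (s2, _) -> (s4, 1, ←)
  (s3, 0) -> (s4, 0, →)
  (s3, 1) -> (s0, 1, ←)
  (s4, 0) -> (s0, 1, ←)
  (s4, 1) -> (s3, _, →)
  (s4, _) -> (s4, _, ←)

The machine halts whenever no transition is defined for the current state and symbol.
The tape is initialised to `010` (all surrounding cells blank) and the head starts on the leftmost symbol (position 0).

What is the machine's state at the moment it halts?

s0

state=s0 head=0 tape=[0]10_   (s0,0)→(s3,1,→)
state=s3 head=1 tape=1[1]0_   (s3,1)→(s0,1,←)
state=s0 head=0 tape=[1]10_   (s0,1)→(s2,1,→)
state=s2 head=1 tape=1[1]0_   (s2,1)→(s4,0,←)
state=s4 head=0 tape=[1]00_   (s4,1)→(s3,_,→)
state=s3 head=1 tape=_[0]0_   (s3,0)→(s4,0,→)
state=s4 head=2 tape=_0[0]_   (s4,0)→(s0,1,←)
state=s0 head=1 tape=_[0]1_   (s0,0)→(s3,1,→)
state=s3 head=2 tape=_1[1]_   (s3,1)→(s0,1,←)
state=s0 head=1 tape=_[1]1_   (s0,1)→(s2,1,→)
state=s2 head=2 tape=_1[1]_   (s2,1)→(s4,0,←)
state=s4 head=1 tape=_[1]0_   (s4,1)→(s3,_,→)
state=s3 head=2 tape=__[0]_   (s3,0)→(s4,0,→)
state=s4 head=3 tape=__0[_]   (s4,_)→(s4,_,←)
state=s4 head=2 tape=__[0]_   (s4,0)→(s0,1,←)
state=s0 head=1 tape=_[_]1_
No transition is defined for (s0, _); M halts in state s0.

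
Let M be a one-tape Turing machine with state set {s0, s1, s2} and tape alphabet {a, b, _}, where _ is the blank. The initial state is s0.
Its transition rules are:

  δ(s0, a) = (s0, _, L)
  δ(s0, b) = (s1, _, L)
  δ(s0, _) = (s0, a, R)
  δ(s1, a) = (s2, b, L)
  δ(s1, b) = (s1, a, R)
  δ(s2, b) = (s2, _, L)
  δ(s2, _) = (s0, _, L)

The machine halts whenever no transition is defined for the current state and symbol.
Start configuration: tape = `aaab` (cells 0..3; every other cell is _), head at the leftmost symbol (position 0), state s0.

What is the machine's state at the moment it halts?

state=s0 head=0 tape=___[a]aab   (s0,a)→(s0,_,L)
state=s0 head=-1 tape=__[_]_aab   (s0,_)→(s0,a,R)
state=s0 head=0 tape=__a[_]aab   (s0,_)→(s0,a,R)
state=s0 head=1 tape=__aa[a]ab   (s0,a)→(s0,_,L)
state=s0 head=0 tape=__a[a]_ab   (s0,a)→(s0,_,L)
state=s0 head=-1 tape=__[a]__ab   (s0,a)→(s0,_,L)
state=s0 head=-2 tape=_[_]___ab   (s0,_)→(s0,a,R)
state=s0 head=-1 tape=_a[_]__ab   (s0,_)→(s0,a,R)
state=s0 head=0 tape=_aa[_]_ab   (s0,_)→(s0,a,R)
state=s0 head=1 tape=_aaa[_]ab   (s0,_)→(s0,a,R)
state=s0 head=2 tape=_aaaa[a]b   (s0,a)→(s0,_,L)
state=s0 head=1 tape=_aaa[a]_b   (s0,a)→(s0,_,L)
state=s0 head=0 tape=_aa[a]__b   (s0,a)→(s0,_,L)
state=s0 head=-1 tape=_a[a]___b   (s0,a)→(s0,_,L)
state=s0 head=-2 tape=_[a]____b   (s0,a)→(s0,_,L)
state=s0 head=-3 tape=[_]_____b   (s0,_)→(s0,a,R)
state=s0 head=-2 tape=a[_]____b   (s0,_)→(s0,a,R)
state=s0 head=-1 tape=aa[_]___b   (s0,_)→(s0,a,R)
state=s0 head=0 tape=aaa[_]__b   (s0,_)→(s0,a,R)
state=s0 head=1 tape=aaaa[_]_b   (s0,_)→(s0,a,R)
state=s0 head=2 tape=aaaaa[_]b   (s0,_)→(s0,a,R)
state=s0 head=3 tape=aaaaaa[b]   (s0,b)→(s1,_,L)
state=s1 head=2 tape=aaaaa[a]_   (s1,a)→(s2,b,L)
state=s2 head=1 tape=aaaa[a]b_
No transition is defined for (s2, a); M halts in state s2.

s2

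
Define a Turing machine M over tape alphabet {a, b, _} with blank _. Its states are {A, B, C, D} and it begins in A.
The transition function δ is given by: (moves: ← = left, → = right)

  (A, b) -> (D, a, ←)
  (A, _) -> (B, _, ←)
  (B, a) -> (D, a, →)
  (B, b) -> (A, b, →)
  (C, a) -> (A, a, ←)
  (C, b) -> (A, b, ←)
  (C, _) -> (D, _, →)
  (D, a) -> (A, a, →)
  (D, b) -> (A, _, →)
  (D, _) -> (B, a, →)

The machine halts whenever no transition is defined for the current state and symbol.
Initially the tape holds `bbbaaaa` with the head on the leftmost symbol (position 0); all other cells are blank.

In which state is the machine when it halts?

A

state=A head=0 tape=_[b]bbaaaa   (A,b)→(D,a,←)
state=D head=-1 tape=[_]abbaaaa   (D,_)→(B,a,→)
state=B head=0 tape=a[a]bbaaaa   (B,a)→(D,a,→)
state=D head=1 tape=aa[b]baaaa   (D,b)→(A,_,→)
state=A head=2 tape=aa_[b]aaaa   (A,b)→(D,a,←)
state=D head=1 tape=aa[_]aaaaa   (D,_)→(B,a,→)
state=B head=2 tape=aaa[a]aaaa   (B,a)→(D,a,→)
state=D head=3 tape=aaaa[a]aaa   (D,a)→(A,a,→)
state=A head=4 tape=aaaaa[a]aa
No transition is defined for (A, a); M halts in state A.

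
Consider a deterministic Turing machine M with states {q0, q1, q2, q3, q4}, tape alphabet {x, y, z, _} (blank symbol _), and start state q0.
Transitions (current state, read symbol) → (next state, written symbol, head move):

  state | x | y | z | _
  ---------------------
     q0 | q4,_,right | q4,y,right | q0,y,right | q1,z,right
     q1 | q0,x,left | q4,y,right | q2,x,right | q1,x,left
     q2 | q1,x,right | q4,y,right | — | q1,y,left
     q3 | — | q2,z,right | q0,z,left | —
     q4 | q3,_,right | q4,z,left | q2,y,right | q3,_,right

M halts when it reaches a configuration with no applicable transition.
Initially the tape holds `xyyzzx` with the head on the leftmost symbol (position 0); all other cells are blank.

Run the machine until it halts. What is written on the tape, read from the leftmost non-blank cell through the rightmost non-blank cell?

zxyyzx

q0 | [x]yyzzx   read x → write _, move right, go to q4
q4 | _[y]yzzx   read y → write z, move left, go to q4
q4 | [_]zyzzx   read _ → write _, move right, go to q3
q3 | _[z]yzzx   read z → write z, move left, go to q0
q0 | [_]zyzzx   read _ → write z, move right, go to q1
q1 | z[z]yzzx   read z → write x, move right, go to q2
q2 | zx[y]zzx   read y → write y, move right, go to q4
q4 | zxy[z]zx   read z → write y, move right, go to q2
q2 | zxyy[z]x
The non-blank tape span at halt is zxyyzx.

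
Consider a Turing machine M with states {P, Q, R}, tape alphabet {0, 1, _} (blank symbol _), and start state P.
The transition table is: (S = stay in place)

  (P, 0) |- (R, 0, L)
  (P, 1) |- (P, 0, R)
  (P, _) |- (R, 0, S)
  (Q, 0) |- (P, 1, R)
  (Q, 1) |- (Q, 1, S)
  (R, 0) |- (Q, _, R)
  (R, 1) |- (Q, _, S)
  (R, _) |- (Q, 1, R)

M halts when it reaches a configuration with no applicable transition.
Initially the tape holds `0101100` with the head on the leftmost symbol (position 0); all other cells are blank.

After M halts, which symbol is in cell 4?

_

state=P head=0 tape=_[0]101100   (P,0)→(R,0,L)
state=R head=-1 tape=[_]0101100   (R,_)→(Q,1,R)
state=Q head=0 tape=1[0]101100   (Q,0)→(P,1,R)
state=P head=1 tape=11[1]01100   (P,1)→(P,0,R)
state=P head=2 tape=110[0]1100   (P,0)→(R,0,L)
state=R head=1 tape=11[0]01100   (R,0)→(Q,_,R)
state=Q head=2 tape=11_[0]1100   (Q,0)→(P,1,R)
state=P head=3 tape=11_1[1]100   (P,1)→(P,0,R)
state=P head=4 tape=11_10[1]00   (P,1)→(P,0,R)
state=P head=5 tape=11_100[0]0   (P,0)→(R,0,L)
state=R head=4 tape=11_10[0]00   (R,0)→(Q,_,R)
state=Q head=5 tape=11_10_[0]0   (Q,0)→(P,1,R)
state=P head=6 tape=11_10_1[0]   (P,0)→(R,0,L)
state=R head=5 tape=11_10_[1]0   (R,1)→(Q,_,S)
state=Q head=5 tape=11_10_[_]0
Cell 4 holds _ when M halts.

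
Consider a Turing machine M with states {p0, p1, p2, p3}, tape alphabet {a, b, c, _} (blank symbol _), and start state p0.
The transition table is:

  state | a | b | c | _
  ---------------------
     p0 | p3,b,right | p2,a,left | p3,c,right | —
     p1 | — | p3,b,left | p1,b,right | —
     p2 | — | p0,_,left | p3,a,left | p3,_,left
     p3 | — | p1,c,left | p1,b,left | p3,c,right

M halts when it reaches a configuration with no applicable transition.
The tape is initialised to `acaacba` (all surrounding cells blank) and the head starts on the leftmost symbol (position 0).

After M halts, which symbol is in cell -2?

c

p0 | ___[a]caacba   read a → write b, move right, go to p3
p3 | ___b[c]aacba   read c → write b, move left, go to p1
p1 | ___[b]baacba   read b → write b, move left, go to p3
p3 | __[_]bbaacba   read _ → write c, move right, go to p3
p3 | __c[b]baacba   read b → write c, move left, go to p1
p1 | __[c]cbaacba   read c → write b, move right, go to p1
p1 | __b[c]baacba   read c → write b, move right, go to p1
p1 | __bb[b]aacba   read b → write b, move left, go to p3
p3 | __b[b]baacba   read b → write c, move left, go to p1
p1 | __[b]cbaacba   read b → write b, move left, go to p3
p3 | _[_]bcbaacba   read _ → write c, move right, go to p3
p3 | _c[b]cbaacba   read b → write c, move left, go to p1
p1 | _[c]ccbaacba   read c → write b, move right, go to p1
p1 | _b[c]cbaacba   read c → write b, move right, go to p1
p1 | _bb[c]baacba   read c → write b, move right, go to p1
p1 | _bbb[b]aacba   read b → write b, move left, go to p3
p3 | _bb[b]baacba   read b → write c, move left, go to p1
p1 | _b[b]cbaacba   read b → write b, move left, go to p3
p3 | _[b]bcbaacba   read b → write c, move left, go to p1
p1 | [_]cbcbaacba
Cell -2 holds c when M halts.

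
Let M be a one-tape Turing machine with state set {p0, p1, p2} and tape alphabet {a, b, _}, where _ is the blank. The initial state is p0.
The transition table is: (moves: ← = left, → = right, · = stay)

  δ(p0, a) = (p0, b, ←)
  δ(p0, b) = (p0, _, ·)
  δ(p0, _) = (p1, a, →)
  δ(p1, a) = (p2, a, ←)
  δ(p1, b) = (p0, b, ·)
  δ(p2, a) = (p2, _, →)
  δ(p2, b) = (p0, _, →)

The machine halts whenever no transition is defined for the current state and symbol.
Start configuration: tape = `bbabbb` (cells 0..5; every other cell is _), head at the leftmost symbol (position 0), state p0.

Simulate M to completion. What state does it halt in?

p1

p0 | [b]babbb_   read b → write _, move ·, go to p0
p0 | [_]babbb_   read _ → write a, move →, go to p1
p1 | a[b]abbb_   read b → write b, move ·, go to p0
p0 | a[b]abbb_   read b → write _, move ·, go to p0
p0 | a[_]abbb_   read _ → write a, move →, go to p1
p1 | aa[a]bbb_   read a → write a, move ←, go to p2
p2 | a[a]abbb_   read a → write _, move →, go to p2
p2 | a_[a]bbb_   read a → write _, move →, go to p2
p2 | a__[b]bb_   read b → write _, move →, go to p0
p0 | a___[b]b_   read b → write _, move ·, go to p0
p0 | a___[_]b_   read _ → write a, move →, go to p1
p1 | a___a[b]_   read b → write b, move ·, go to p0
p0 | a___a[b]_   read b → write _, move ·, go to p0
p0 | a___a[_]_   read _ → write a, move →, go to p1
p1 | a___aa[_]
No transition is defined for (p1, _); M halts in state p1.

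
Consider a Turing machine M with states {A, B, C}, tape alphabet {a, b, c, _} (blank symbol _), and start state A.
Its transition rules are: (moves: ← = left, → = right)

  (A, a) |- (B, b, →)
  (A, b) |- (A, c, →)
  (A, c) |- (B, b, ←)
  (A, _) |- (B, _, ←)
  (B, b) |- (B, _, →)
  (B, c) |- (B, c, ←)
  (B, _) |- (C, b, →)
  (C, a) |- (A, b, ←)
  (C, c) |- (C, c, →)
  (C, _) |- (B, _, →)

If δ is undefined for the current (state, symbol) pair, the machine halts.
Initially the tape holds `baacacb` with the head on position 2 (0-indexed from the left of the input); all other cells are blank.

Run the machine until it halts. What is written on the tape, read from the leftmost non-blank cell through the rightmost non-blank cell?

ba__bcb

state=A head=2 tape=ba[a]cacb   (A,a)→(B,b,→)
state=B head=3 tape=bab[c]acb   (B,c)→(B,c,←)
state=B head=2 tape=ba[b]cacb   (B,b)→(B,_,→)
state=B head=3 tape=ba_[c]acb   (B,c)→(B,c,←)
state=B head=2 tape=ba[_]cacb   (B,_)→(C,b,→)
state=C head=3 tape=bab[c]acb   (C,c)→(C,c,→)
state=C head=4 tape=babc[a]cb   (C,a)→(A,b,←)
state=A head=3 tape=bab[c]bcb   (A,c)→(B,b,←)
state=B head=2 tape=ba[b]bbcb   (B,b)→(B,_,→)
state=B head=3 tape=ba_[b]bcb   (B,b)→(B,_,→)
state=B head=4 tape=ba__[b]cb   (B,b)→(B,_,→)
state=B head=5 tape=ba___[c]b   (B,c)→(B,c,←)
state=B head=4 tape=ba__[_]cb   (B,_)→(C,b,→)
state=C head=5 tape=ba__b[c]b   (C,c)→(C,c,→)
state=C head=6 tape=ba__bc[b]
The non-blank tape span at halt is ba__bcb.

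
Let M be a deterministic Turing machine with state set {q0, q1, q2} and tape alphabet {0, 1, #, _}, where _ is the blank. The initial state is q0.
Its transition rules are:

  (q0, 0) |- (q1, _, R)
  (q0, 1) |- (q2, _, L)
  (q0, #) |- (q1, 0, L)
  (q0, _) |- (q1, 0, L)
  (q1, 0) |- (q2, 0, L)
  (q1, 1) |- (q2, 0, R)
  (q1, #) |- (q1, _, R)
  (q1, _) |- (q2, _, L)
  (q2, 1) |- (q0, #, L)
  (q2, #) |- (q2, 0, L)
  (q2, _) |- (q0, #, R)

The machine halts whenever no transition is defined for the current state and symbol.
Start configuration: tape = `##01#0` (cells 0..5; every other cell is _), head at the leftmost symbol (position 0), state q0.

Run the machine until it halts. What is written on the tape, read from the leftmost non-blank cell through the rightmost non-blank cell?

q0 | __[#]#01#0   read # → write 0, move L, go to q1
q1 | _[_]0#01#0   read _ → write _, move L, go to q2
q2 | [_]_0#01#0   read _ → write #, move R, go to q0
q0 | #[_]0#01#0   read _ → write 0, move L, go to q1
q1 | [#]00#01#0   read # → write _, move R, go to q1
q1 | _[0]0#01#0   read 0 → write 0, move L, go to q2
q2 | [_]00#01#0   read _ → write #, move R, go to q0
q0 | #[0]0#01#0   read 0 → write _, move R, go to q1
q1 | #_[0]#01#0   read 0 → write 0, move L, go to q2
q2 | #[_]0#01#0   read _ → write #, move R, go to q0
q0 | ##[0]#01#0   read 0 → write _, move R, go to q1
q1 | ##_[#]01#0   read # → write _, move R, go to q1
q1 | ##__[0]1#0   read 0 → write 0, move L, go to q2
q2 | ##_[_]01#0   read _ → write #, move R, go to q0
q0 | ##_#[0]1#0   read 0 → write _, move R, go to q1
q1 | ##_#_[1]#0   read 1 → write 0, move R, go to q2
q2 | ##_#_0[#]0   read # → write 0, move L, go to q2
q2 | ##_#_[0]00
The non-blank tape span at halt is ##_#_000.

##_#_000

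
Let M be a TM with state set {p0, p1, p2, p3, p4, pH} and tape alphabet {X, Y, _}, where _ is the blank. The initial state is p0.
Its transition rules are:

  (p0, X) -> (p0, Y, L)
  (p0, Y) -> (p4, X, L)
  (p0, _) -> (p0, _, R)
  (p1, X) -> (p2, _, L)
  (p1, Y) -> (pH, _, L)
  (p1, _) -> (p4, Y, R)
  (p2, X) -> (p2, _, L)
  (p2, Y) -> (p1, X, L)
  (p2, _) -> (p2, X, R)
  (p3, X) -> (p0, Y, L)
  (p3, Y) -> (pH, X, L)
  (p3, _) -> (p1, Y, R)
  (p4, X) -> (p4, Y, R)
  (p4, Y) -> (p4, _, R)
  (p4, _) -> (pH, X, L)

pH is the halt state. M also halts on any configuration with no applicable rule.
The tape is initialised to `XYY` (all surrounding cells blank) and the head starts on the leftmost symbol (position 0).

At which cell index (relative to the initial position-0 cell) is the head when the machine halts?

-2

state=p0 head=0 tape=__[X]YY   (p0,X)→(p0,Y,L)
state=p0 head=-1 tape=_[_]YYY   (p0,_)→(p0,_,R)
state=p0 head=0 tape=__[Y]YY   (p0,Y)→(p4,X,L)
state=p4 head=-1 tape=_[_]XYY   (p4,_)→(pH,X,L)
state=pH head=-2 tape=[_]XXYY
At halt the head is at cell -2.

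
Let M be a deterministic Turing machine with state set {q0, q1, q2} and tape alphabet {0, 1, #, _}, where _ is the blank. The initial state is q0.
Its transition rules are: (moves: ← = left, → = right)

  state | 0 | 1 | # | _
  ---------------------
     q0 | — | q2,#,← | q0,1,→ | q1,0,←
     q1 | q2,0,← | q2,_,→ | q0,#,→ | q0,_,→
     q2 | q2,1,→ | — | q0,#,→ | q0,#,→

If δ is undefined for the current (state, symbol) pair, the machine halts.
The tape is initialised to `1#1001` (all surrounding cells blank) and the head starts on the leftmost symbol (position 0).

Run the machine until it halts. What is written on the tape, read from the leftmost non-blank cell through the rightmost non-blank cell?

#11#001

state=q0 head=0 tape=_[1]#1001   (q0,1)→(q2,#,←)
state=q2 head=-1 tape=[_]##1001   (q2,_)→(q0,#,→)
state=q0 head=0 tape=#[#]#1001   (q0,#)→(q0,1,→)
state=q0 head=1 tape=#1[#]1001   (q0,#)→(q0,1,→)
state=q0 head=2 tape=#11[1]001   (q0,1)→(q2,#,←)
state=q2 head=1 tape=#1[1]#001
The non-blank tape span at halt is #11#001.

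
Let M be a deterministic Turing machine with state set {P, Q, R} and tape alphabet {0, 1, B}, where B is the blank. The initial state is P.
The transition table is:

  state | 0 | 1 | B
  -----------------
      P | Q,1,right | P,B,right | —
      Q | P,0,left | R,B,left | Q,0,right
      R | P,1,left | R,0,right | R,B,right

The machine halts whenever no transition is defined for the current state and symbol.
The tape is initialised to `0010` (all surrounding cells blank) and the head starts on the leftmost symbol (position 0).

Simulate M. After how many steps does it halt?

8

P | [0]010   read 0 → write 1, move right, go to Q
Q | 1[0]10   read 0 → write 0, move left, go to P
P | [1]010   read 1 → write B, move right, go to P
P | B[0]10   read 0 → write 1, move right, go to Q
Q | B1[1]0   read 1 → write B, move left, go to R
R | B[1]B0   read 1 → write 0, move right, go to R
R | B0[B]0   read B → write B, move right, go to R
R | B0B[0]   read 0 → write 1, move left, go to P
P | B0[B]1
M halts after 8 transitions.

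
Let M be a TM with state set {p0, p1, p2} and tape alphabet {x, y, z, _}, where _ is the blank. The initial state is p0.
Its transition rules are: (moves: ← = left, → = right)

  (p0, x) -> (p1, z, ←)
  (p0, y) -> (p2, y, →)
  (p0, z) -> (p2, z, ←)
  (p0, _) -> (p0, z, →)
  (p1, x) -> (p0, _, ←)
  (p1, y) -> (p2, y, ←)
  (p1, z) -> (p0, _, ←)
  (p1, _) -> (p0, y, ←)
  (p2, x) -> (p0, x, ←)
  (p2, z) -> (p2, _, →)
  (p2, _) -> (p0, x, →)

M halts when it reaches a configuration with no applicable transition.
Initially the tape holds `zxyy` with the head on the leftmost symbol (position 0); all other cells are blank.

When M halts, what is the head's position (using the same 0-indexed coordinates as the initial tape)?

p0 | ___[z]xyy   read z → write z, move ←, go to p2
p2 | __[_]zxyy   read _ → write x, move →, go to p0
p0 | __x[z]xyy   read z → write z, move ←, go to p2
p2 | __[x]zxyy   read x → write x, move ←, go to p0
p0 | _[_]xzxyy   read _ → write z, move →, go to p0
p0 | _z[x]zxyy   read x → write z, move ←, go to p1
p1 | _[z]zzxyy   read z → write _, move ←, go to p0
p0 | [_]_zzxyy   read _ → write z, move →, go to p0
p0 | z[_]zzxyy   read _ → write z, move →, go to p0
p0 | zz[z]zxyy   read z → write z, move ←, go to p2
p2 | z[z]zzxyy   read z → write _, move →, go to p2
p2 | z_[z]zxyy   read z → write _, move →, go to p2
p2 | z__[z]xyy   read z → write _, move →, go to p2
p2 | z___[x]yy   read x → write x, move ←, go to p0
p0 | z__[_]xyy   read _ → write z, move →, go to p0
p0 | z__z[x]yy   read x → write z, move ←, go to p1
p1 | z__[z]zyy   read z → write _, move ←, go to p0
p0 | z_[_]_zyy   read _ → write z, move →, go to p0
p0 | z_z[_]zyy   read _ → write z, move →, go to p0
p0 | z_zz[z]yy   read z → write z, move ←, go to p2
p2 | z_z[z]zyy   read z → write _, move →, go to p2
p2 | z_z_[z]yy   read z → write _, move →, go to p2
p2 | z_z__[y]y
At halt the head is at cell 2.

2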